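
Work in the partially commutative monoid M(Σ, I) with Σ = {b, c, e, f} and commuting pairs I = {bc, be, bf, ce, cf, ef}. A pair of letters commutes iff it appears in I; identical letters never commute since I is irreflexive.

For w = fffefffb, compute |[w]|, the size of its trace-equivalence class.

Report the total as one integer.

56

#0=f has no predecessor
#1=f depends on [0:f]
#2=f depends on [1:f]
#3=e has no predecessor
#4=f depends on [2:f]
#5=f depends on [4:f]
#6=f depends on [5:f]
#7=b has no predecessor
sources: [0:f, 3:e, 7:b]
N(rest) = Σ N(rest − s) over sources s of rest; N(one piece) = 1:
  size 1 → [3]=1  [6]=1  [7]=1
  size 2 → [3,6]=2  [3,7]=2  [5,6]=1  [6,7]=2
  size 3 → [3,5,6]=3  [3,6,7]=6  [4,5,6]=1  [5,6,7]=3
  size 4 → [2,4,5,6]=1  [3,4,5,6]=4  [3,5,6,7]=12  [4,5,6,7]=4
  size 5 → [1,2,4,5,6]=1  [2,3,4,5,6]=5  [2,4,5,6,7]=5  [3,4,5,6,7]=20
  size 6 → [0,1,2,4,5,6]=1  [1,2,3,4,5,6]=6  [1,2,4,5,6,7]=6  [2,3,4,5,6,7]=30
  first=0(f) contributes 42
  first=3(e) contributes 7
  first=7(b) contributes 7
|[w]| = 56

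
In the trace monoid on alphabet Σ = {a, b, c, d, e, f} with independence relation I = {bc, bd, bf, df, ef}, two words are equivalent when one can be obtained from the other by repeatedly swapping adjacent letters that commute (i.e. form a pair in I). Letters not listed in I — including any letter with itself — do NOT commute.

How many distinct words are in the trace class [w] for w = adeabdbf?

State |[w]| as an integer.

0(a) covers ∅
1(d) covers 0:a
2(e) covers 1:d
3(a) covers 2:e
4(b) covers 3:a
5(d) covers 3:a
6(b) covers 4:b
7(f) covers 3:a
floor of heap: 0:a
completions by unplaced set U, small U first (add the entries for U minus each lowest piece of U):
  |U|=1: {5}:1  {6}:1  {7}:1
  |U|=2: {4,6}:1  {5,6}:2  {5,7}:2  {6,7}:2
  |U|=3: {4,5,6}:3  {4,6,7}:3  {5,6,7}:6
  |U|=4: {4,5,6,7}:12
  |U|=5: {3,4,5,6,7}:12
  |U|=6: {2,3,4,5,6,7}:12
  start at 0(a): 12

12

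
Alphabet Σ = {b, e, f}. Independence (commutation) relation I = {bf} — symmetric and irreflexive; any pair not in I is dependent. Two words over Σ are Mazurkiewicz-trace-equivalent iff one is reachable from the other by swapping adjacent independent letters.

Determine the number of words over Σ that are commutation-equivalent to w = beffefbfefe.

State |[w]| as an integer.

3

piece 0:b — minimal
piece 1:e rests on {0:b}
piece 2:f rests on {1:e}
piece 3:f rests on {2:f}
piece 4:e rests on {3:f}
piece 5:f rests on {4:e}
piece 6:b rests on {4:e}
piece 7:f rests on {5:f}
piece 8:e rests on {6:b, 7:f}
piece 9:f rests on {8:e}
piece 10:e rests on {9:f}
minimal pieces: {0:b}
ways to finish when only these pieces remain (= sum over removing one remaining piece with nothing left below it):
  1 left: {10}→1
  2 left: {9,10}→1
  3 left: {8,9,10}→1
  4 left: {6,8,9,10}→1  {7,8,9,10}→1
  5 left: {5,7,8,9,10}→1  {6,7,8,9,10}→2
  6 left: {5,6,7,8,9,10}→3
  7 left: {4,5,6,7,8,9,10}→3
  8 left: {3,4,5,6,7,8,9,10}→3
  9 left: {2,3,4,5,6,7,8,9,10}→3
  placing 0:b first → 3 extensions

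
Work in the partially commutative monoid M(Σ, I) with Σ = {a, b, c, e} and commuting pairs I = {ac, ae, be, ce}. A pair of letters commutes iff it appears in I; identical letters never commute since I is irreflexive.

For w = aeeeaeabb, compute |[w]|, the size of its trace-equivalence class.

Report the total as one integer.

126

0(a) covers ∅
1(e) covers ∅
2(e) covers 1:e
3(e) covers 2:e
4(a) covers 0:a
5(e) covers 3:e
6(a) covers 4:a
7(b) covers 6:a
8(b) covers 7:b
floor of heap: 0:a, 1:e
completions by unplaced set U, small U first (add the entries for U minus each lowest piece of U):
  |U|=1: {5}:1  {8}:1
  |U|=2: {3,5}:1  {5,8}:2  {7,8}:1
  |U|=3: {2,3,5}:1  {3,5,8}:3  {5,7,8}:3  {6,7,8}:1
  |U|=4: {1,2,3,5}:1  {2,3,5,8}:4  {3,5,7,8}:6  {4,6,7,8}:1  {5,6,7,8}:4
  |U|=5: {0,4,6,7,8}:1  {1,2,3,5,8}:5  {2,3,5,7,8}:10  {3,5,6,7,8}:10  {4,5,6,7,8}:5
  |U|=6: {0,4,5,6,7,8}:6  {1,2,3,5,7,8}:15  {2,3,5,6,7,8}:20  {3,4,5,6,7,8}:15
  |U|=7: {0,3,4,5,6,7,8}:21  {1,2,3,5,6,7,8}:35  {2,3,4,5,6,7,8}:35
  start at 0(a): 70
  start at 1(e): 56
sum over floor = 126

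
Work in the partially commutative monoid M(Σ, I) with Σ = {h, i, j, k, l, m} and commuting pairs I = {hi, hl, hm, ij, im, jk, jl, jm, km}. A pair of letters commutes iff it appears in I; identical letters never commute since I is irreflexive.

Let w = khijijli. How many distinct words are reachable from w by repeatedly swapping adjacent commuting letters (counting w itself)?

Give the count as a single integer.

35

#0=k has no predecessor
#1=h depends on [0:k]
#2=i depends on [0:k]
#3=j depends on [1:h]
#4=i depends on [2:i]
#5=j depends on [3:j]
#6=l depends on [4:i]
#7=i depends on [6:l]
sources: [0:k]
N(rest) = Σ N(rest − s) over sources s of rest; N(one piece) = 1:
  size 1 → [5]=1  [7]=1
  size 2 → [3,5]=1  [5,7]=2  [6,7]=1
  size 3 → [1,3,5]=1  [3,5,7]=3  [4,6,7]=1  [5,6,7]=3
  size 4 → [1,3,5,7]=4  [2,4,6,7]=1  [3,5,6,7]=6  [4,5,6,7]=4
  size 5 → [1,3,5,6,7]=10  [2,4,5,6,7]=5  [3,4,5,6,7]=10
  size 6 → [1,3,4,5,6,7]=20  [2,3,4,5,6,7]=15
  first=0(k) contributes 35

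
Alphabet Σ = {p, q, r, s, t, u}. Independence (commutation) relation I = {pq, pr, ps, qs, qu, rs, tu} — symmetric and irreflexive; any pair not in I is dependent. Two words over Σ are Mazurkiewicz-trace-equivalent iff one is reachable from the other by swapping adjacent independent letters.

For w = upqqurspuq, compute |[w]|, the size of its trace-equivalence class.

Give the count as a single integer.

piece 0:u — minimal
piece 1:p rests on {0:u}
piece 2:q — minimal
piece 3:q rests on {2:q}
piece 4:u rests on {1:p}
piece 5:r rests on {3:q, 4:u}
piece 6:s rests on {4:u}
piece 7:p rests on {4:u}
piece 8:u rests on {5:r, 6:s, 7:p}
piece 9:q rests on {5:r}
minimal pieces: {0:u, 2:q}
ways to finish when only these pieces remain (= sum over removing one remaining piece with nothing left below it):
  1 left: {8}→1  {9}→1
  2 left: {6,8}→1  {7,8}→1  {8,9}→2
  3 left: {5,8,9}→2  {6,7,8}→2  {6,8,9}→3  {7,8,9}→3
  4 left: {3,5,8,9}→2  {5,6,8,9}→5  {5,7,8,9}→5  {6,7,8,9}→8
  5 left: {2,3,5,8,9}→2  {3,5,6,8,9}→7  {3,5,7,8,9}→7  {5,6,7,8,9}→18
  6 left: {2,3,5,6,8,9}→9  {2,3,5,7,8,9}→9  {3,5,6,7,8,9}→32  {4,5,6,7,8,9}→18
  7 left: {1,4,5,6,7,8,9}→18  {2,3,5,6,7,8,9}→50  {3,4,5,6,7,8,9}→50
  8 left: {0,1,4,5,6,7,8,9}→18  {1,3,4,5,6,7,8,9}→68  {2,3,4,5,6,7,8,9}→100
  placing 0:u first → 168 extensions
  placing 2:q first → 86 extensions
total linear extensions = 254

254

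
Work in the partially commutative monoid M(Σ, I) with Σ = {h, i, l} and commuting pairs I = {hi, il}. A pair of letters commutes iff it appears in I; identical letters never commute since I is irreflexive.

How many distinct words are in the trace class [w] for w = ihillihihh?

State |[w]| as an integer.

0(i) covers ∅
1(h) covers ∅
2(i) covers 0:i
3(l) covers 1:h
4(l) covers 3:l
5(i) covers 2:i
6(h) covers 4:l
7(i) covers 5:i
8(h) covers 6:h
9(h) covers 8:h
floor of heap: 0:i, 1:h
completions by unplaced set U, small U first (add the entries for U minus each lowest piece of U):
  |U|=1: {7}:1  {9}:1
  |U|=2: {5,7}:1  {7,9}:2  {8,9}:1
  |U|=3: {2,5,7}:1  {5,7,9}:3  {6,8,9}:1  {7,8,9}:3
  |U|=4: {0,2,5,7}:1  {2,5,7,9}:4  {4,6,8,9}:1  {5,7,8,9}:6  {6,7,8,9}:4
  |U|=5: {0,2,5,7,9}:5  {2,5,7,8,9}:10  {3,4,6,8,9}:1  {4,6,7,8,9}:5  {5,6,7,8,9}:10
  |U|=6: {0,2,5,7,8,9}:15  {1,3,4,6,8,9}:1  {2,5,6,7,8,9}:20  {3,4,6,7,8,9}:6  {4,5,6,7,8,9}:15
  |U|=7: {0,2,5,6,7,8,9}:35  {1,3,4,6,7,8,9}:7  {2,4,5,6,7,8,9}:35  {3,4,5,6,7,8,9}:21
  |U|=8: {0,2,4,5,6,7,8,9}:70  {1,3,4,5,6,7,8,9}:28  {2,3,4,5,6,7,8,9}:56
  start at 0(i): 84
  start at 1(h): 126
sum over floor = 210

210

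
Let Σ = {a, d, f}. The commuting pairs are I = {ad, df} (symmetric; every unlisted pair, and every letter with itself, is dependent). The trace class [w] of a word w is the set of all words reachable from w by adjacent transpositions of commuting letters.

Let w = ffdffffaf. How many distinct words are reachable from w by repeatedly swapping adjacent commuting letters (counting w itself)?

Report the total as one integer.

9

piece 0:f — minimal
piece 1:f rests on {0:f}
piece 2:d — minimal
piece 3:f rests on {1:f}
piece 4:f rests on {3:f}
piece 5:f rests on {4:f}
piece 6:f rests on {5:f}
piece 7:a rests on {6:f}
piece 8:f rests on {7:a}
minimal pieces: {0:f, 2:d}
ways to finish when only these pieces remain (= sum over removing one remaining piece with nothing left below it):
  1 left: {2}→1  {8}→1
  2 left: {2,8}→2  {7,8}→1
  3 left: {2,7,8}→3  {6,7,8}→1
  4 left: {2,6,7,8}→4  {5,6,7,8}→1
  5 left: {2,5,6,7,8}→5  {4,5,6,7,8}→1
  6 left: {2,4,5,6,7,8}→6  {3,4,5,6,7,8}→1
  7 left: {1,3,4,5,6,7,8}→1  {2,3,4,5,6,7,8}→7
  placing 0:f first → 8 extensions
  placing 2:d first → 1 extensions
total linear extensions = 9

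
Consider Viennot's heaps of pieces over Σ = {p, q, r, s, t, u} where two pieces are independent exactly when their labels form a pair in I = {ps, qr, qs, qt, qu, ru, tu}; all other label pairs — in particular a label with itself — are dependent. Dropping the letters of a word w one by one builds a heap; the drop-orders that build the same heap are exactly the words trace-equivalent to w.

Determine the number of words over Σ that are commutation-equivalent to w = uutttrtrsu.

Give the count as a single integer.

28

piece 0:u — minimal
piece 1:u rests on {0:u}
piece 2:t — minimal
piece 3:t rests on {2:t}
piece 4:t rests on {3:t}
piece 5:r rests on {4:t}
piece 6:t rests on {5:r}
piece 7:r rests on {6:t}
piece 8:s rests on {1:u, 7:r}
piece 9:u rests on {8:s}
minimal pieces: {0:u, 2:t}
ways to finish when only these pieces remain (= sum over removing one remaining piece with nothing left below it):
  1 left: {9}→1
  2 left: {8,9}→1
  3 left: {1,8,9}→1  {7,8,9}→1
  4 left: {0,1,8,9}→1  {1,7,8,9}→2  {6,7,8,9}→1
  5 left: {0,1,7,8,9}→3  {1,6,7,8,9}→3  {5,6,7,8,9}→1
  6 left: {0,1,6,7,8,9}→6  {1,5,6,7,8,9}→4  {4,5,6,7,8,9}→1
  7 left: {0,1,5,6,7,8,9}→10  {1,4,5,6,7,8,9}→5  {3,4,5,6,7,8,9}→1
  8 left: {0,1,4,5,6,7,8,9}→15  {1,3,4,5,6,7,8,9}→6  {2,3,4,5,6,7,8,9}→1
  placing 0:u first → 7 extensions
  placing 2:t first → 21 extensions
total linear extensions = 28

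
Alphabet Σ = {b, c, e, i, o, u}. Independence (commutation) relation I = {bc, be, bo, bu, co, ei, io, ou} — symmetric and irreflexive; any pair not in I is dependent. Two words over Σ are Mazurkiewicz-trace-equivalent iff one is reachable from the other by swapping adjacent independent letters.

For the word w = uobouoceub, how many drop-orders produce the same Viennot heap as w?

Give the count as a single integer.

900

drop 0:u onto floor
drop 1:o onto floor
drop 2:b onto floor
drop 3:o onto {1:o}
drop 4:u onto {0:u}
drop 5:o onto {3:o}
drop 6:c onto {4:u}
drop 7:e onto {5:o, 6:c}
drop 8:u onto {7:e}
drop 9:b onto {2:b}
ground layer = {0:u, 1:o, 2:b}
drop-orders for the pieces not yet dropped (sum over which currently-grounded one goes next):
  1 to go: {8} 1  {9} 1
  2 to go: {2,9} 1  {7,8} 1  {8,9} 2
  3 to go: {2,8,9} 3  {5,7,8} 1  {6,7,8} 1  {7,8,9} 3
  4 to go: {2,7,8,9} 6  {3,5,7,8} 1  {4,6,7,8} 1  {5,6,7,8} 2  {5,7,8,9} 4  {6,7,8,9} 4
  5 to go: {0,4,6,7,8} 1  {1,3,5,7,8} 1  {2,5,7,8,9} 10  {2,6,7,8,9} 10  {3,5,6,7,8} 3  {3,5,7,8,9} 5  {4,5,6,7,8} 3  {4,6,7,8,9} 5  {5,6,7,8,9} 10
  6 to go: {0,4,5,6,7,8} 4  {0,4,6,7,8,9} 6  {1,3,5,6,7,8} 4  {1,3,5,7,8,9} 6  {2,3,5,7,8,9} 15  {2,4,6,7,8,9} 15  {2,5,6,7,8,9} 30  {3,4,5,6,7,8} 6  {3,5,6,7,8,9} 18  {4,5,6,7,8,9} 18
  7 to go: {0,2,4,6,7,8,9} 21  {0,3,4,5,6,7,8} 10  {0,4,5,6,7,8,9} 28  {1,2,3,5,7,8,9} 21  {1,3,4,5,6,7,8} 10  {1,3,5,6,7,8,9} 28  {2,3,5,6,7,8,9} 63  {2,4,5,6,7,8,9} 63  {3,4,5,6,7,8,9} 42
  8 to go: {0,1,3,4,5,6,7,8} 20  {0,2,4,5,6,7,8,9} 112  {0,3,4,5,6,7,8,9} 80  {1,2,3,5,6,7,8,9} 112  {1,3,4,5,6,7,8,9} 80  {2,3,4,5,6,7,8,9} 168
  if 0:u drops first: 360 orders
  if 1:o drops first: 360 orders
  if 2:b drops first: 180 orders
heap linearizations: 900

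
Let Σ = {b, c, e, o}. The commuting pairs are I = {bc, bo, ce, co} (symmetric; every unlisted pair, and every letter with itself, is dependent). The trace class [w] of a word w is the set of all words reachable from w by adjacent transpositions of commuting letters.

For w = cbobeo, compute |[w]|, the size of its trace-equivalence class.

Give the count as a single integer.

piece 0:c — minimal
piece 1:b — minimal
piece 2:o — minimal
piece 3:b rests on {1:b}
piece 4:e rests on {2:o, 3:b}
piece 5:o rests on {4:e}
minimal pieces: {0:c, 1:b, 2:o}
ways to finish when only these pieces remain (= sum over removing one remaining piece with nothing left below it):
  1 left: {0}→1  {5}→1
  2 left: {0,5}→2  {4,5}→1
  3 left: {0,4,5}→3  {2,4,5}→1  {3,4,5}→1
  4 left: {0,2,4,5}→4  {0,3,4,5}→4  {1,3,4,5}→1  {2,3,4,5}→2
  placing 0:c first → 3 extensions
  placing 1:b first → 10 extensions
  placing 2:o first → 5 extensions
total linear extensions = 18

18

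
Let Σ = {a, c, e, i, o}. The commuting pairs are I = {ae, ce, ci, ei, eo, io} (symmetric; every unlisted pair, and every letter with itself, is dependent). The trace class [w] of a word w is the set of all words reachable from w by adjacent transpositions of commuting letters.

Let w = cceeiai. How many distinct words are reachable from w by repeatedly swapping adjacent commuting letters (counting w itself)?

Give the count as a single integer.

piece 0:c — minimal
piece 1:c rests on {0:c}
piece 2:e — minimal
piece 3:e rests on {2:e}
piece 4:i — minimal
piece 5:a rests on {1:c, 4:i}
piece 6:i rests on {5:a}
minimal pieces: {0:c, 2:e, 4:i}
ways to finish when only these pieces remain (= sum over removing one remaining piece with nothing left below it):
  1 left: {3}→1  {6}→1
  2 left: {2,3}→1  {3,6}→2  {5,6}→1
  3 left: {1,5,6}→1  {2,3,6}→3  {3,5,6}→3  {4,5,6}→1
  4 left: {0,1,5,6}→1  {1,3,5,6}→4  {1,4,5,6}→2  {2,3,5,6}→6  {3,4,5,6}→4
  5 left: {0,1,3,5,6}→5  {0,1,4,5,6}→3  {1,2,3,5,6}→10  {1,3,4,5,6}→10  {2,3,4,5,6}→10
  placing 0:c first → 30 extensions
  placing 2:e first → 18 extensions
  placing 4:i first → 15 extensions
total linear extensions = 63

63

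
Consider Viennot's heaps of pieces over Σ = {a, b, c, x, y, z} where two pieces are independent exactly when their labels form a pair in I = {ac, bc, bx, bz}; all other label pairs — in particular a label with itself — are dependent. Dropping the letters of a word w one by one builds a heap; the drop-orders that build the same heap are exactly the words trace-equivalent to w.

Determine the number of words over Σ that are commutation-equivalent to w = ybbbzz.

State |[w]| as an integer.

10

0(y) covers ∅
1(b) covers 0:y
2(b) covers 1:b
3(b) covers 2:b
4(z) covers 0:y
5(z) covers 4:z
floor of heap: 0:y
completions by unplaced set U, small U first (add the entries for U minus each lowest piece of U):
  |U|=1: {3}:1  {5}:1
  |U|=2: {2,3}:1  {3,5}:2  {4,5}:1
  |U|=3: {1,2,3}:1  {2,3,5}:3  {3,4,5}:3
  |U|=4: {1,2,3,5}:4  {2,3,4,5}:6
  start at 0(y): 10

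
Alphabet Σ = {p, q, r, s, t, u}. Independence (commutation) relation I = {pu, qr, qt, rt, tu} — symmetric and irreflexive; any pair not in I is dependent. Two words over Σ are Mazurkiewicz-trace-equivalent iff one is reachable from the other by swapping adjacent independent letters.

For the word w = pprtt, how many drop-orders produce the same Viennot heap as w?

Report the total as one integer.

3

0(p) covers ∅
1(p) covers 0:p
2(r) covers 1:p
3(t) covers 1:p
4(t) covers 3:t
floor of heap: 0:p
completions by unplaced set U, small U first (add the entries for U minus each lowest piece of U):
  |U|=1: {2}:1  {4}:1
  |U|=2: {2,4}:2  {3,4}:1
  |U|=3: {2,3,4}:3
  start at 0(p): 3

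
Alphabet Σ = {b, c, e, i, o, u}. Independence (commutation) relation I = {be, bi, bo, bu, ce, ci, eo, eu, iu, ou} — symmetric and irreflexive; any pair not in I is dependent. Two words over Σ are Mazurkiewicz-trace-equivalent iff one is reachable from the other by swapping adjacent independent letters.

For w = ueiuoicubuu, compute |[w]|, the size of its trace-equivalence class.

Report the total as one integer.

drop 0:u onto floor
drop 1:e onto floor
drop 2:i onto {1:e}
drop 3:u onto {0:u}
drop 4:o onto {2:i}
drop 5:i onto {4:o}
drop 6:c onto {3:u, 4:o}
drop 7:u onto {6:c}
drop 8:b onto {6:c}
drop 9:u onto {7:u}
drop 10:u onto {9:u}
ground layer = {0:u, 1:e}
drop-orders for the pieces not yet dropped (sum over which currently-grounded one goes next):
  1 to go: {5} 1  {8} 1  {10} 1
  2 to go: {5,8} 2  {5,10} 2  {8,10} 2  {9,10} 1
  3 to go: {5,8,10} 6  {5,9,10} 3  {7,9,10} 1  {8,9,10} 3
  4 to go: {5,7,9,10} 4  {5,8,9,10} 12  {7,8,9,10} 4
  5 to go: {5,7,8,9,10} 20  {6,7,8,9,10} 4
  6 to go: {3,6,7,8,9,10} 4  {5,6,7,8,9,10} 24
  7 to go: {0,3,6,7,8,9,10} 4  {3,5,6,7,8,9,10} 28  {4,5,6,7,8,9,10} 24
  8 to go: {0,3,5,6,7,8,9,10} 32  {2,4,5,6,7,8,9,10} 24  {3,4,5,6,7,8,9,10} 52
  9 to go: {0,3,4,5,6,7,8,9,10} 84  {1,2,4,5,6,7,8,9,10} 24  {2,3,4,5,6,7,8,9,10} 76
  if 0:u drops first: 100 orders
  if 1:e drops first: 160 orders
heap linearizations: 260

260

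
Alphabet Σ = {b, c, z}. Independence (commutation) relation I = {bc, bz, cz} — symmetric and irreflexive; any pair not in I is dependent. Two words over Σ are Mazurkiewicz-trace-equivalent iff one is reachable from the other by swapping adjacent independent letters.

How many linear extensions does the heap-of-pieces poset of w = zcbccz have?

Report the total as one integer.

60

0(z) covers ∅
1(c) covers ∅
2(b) covers ∅
3(c) covers 1:c
4(c) covers 3:c
5(z) covers 0:z
floor of heap: 0:z, 1:c, 2:b
completions by unplaced set U, small U first (add the entries for U minus each lowest piece of U):
  |U|=1: {2}:1  {4}:1  {5}:1
  |U|=2: {0,5}:1  {2,4}:2  {2,5}:2  {3,4}:1  {4,5}:2
  |U|=3: {0,2,5}:3  {0,4,5}:3  {1,3,4}:1  {2,3,4}:3  {2,4,5}:6  {3,4,5}:3
  |U|=4: {0,2,4,5}:12  {0,3,4,5}:6  {1,2,3,4}:4  {1,3,4,5}:4  {2,3,4,5}:12
  start at 0(z): 20
  start at 1(c): 30
  start at 2(b): 10
sum over floor = 60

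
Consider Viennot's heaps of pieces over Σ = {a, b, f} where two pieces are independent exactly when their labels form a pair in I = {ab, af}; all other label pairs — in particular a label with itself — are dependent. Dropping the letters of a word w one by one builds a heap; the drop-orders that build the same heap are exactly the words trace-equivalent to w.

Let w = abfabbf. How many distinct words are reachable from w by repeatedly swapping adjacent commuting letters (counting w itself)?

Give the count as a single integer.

#0=a has no predecessor
#1=b has no predecessor
#2=f depends on [1:b]
#3=a depends on [0:a]
#4=b depends on [2:f]
#5=b depends on [4:b]
#6=f depends on [5:b]
sources: [0:a, 1:b]
N(rest) = Σ N(rest − s) over sources s of rest; N(one piece) = 1:
  size 1 → [3]=1  [6]=1
  size 2 → [0,3]=1  [3,6]=2  [5,6]=1
  size 3 → [0,3,6]=3  [3,5,6]=3  [4,5,6]=1
  size 4 → [0,3,5,6]=6  [2,4,5,6]=1  [3,4,5,6]=4
  size 5 → [0,3,4,5,6]=10  [1,2,4,5,6]=1  [2,3,4,5,6]=5
  first=0(a) contributes 6
  first=1(b) contributes 15
|[w]| = 21

21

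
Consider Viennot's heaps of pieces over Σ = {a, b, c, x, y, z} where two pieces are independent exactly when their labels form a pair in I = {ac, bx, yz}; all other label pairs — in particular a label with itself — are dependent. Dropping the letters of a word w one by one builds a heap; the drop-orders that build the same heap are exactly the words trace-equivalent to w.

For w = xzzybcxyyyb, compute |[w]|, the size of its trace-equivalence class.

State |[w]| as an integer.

3

drop 0:x onto floor
drop 1:z onto {0:x}
drop 2:z onto {1:z}
drop 3:y onto {0:x}
drop 4:b onto {2:z, 3:y}
drop 5:c onto {4:b}
drop 6:x onto {5:c}
drop 7:y onto {6:x}
drop 8:y onto {7:y}
drop 9:y onto {8:y}
drop 10:b onto {9:y}
ground layer = {0:x}
drop-orders for the pieces not yet dropped (sum over which currently-grounded one goes next):
  1 to go: {10} 1
  2 to go: {9,10} 1
  3 to go: {8,9,10} 1
  4 to go: {7,8,9,10} 1
  5 to go: {6,7,8,9,10} 1
  6 to go: {5,6,7,8,9,10} 1
  7 to go: {4,5,6,7,8,9,10} 1
  8 to go: {2,4,5,6,7,8,9,10} 1  {3,4,5,6,7,8,9,10} 1
  9 to go: {1,2,4,5,6,7,8,9,10} 1  {2,3,4,5,6,7,8,9,10} 2
  if 0:x drops first: 3 orders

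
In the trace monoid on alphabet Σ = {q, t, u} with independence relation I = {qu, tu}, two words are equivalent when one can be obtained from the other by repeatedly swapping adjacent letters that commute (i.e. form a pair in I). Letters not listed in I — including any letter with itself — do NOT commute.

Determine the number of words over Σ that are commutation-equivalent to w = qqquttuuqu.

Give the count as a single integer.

#0=q has no predecessor
#1=q depends on [0:q]
#2=q depends on [1:q]
#3=u has no predecessor
#4=t depends on [2:q]
#5=t depends on [4:t]
#6=u depends on [3:u]
#7=u depends on [6:u]
#8=q depends on [5:t]
#9=u depends on [7:u]
sources: [0:q, 3:u]
N(rest) = Σ N(rest − s) over sources s of rest; N(one piece) = 1:
  size 1 → [8]=1  [9]=1
  size 2 → [5,8]=1  [7,9]=1  [8,9]=2
  size 3 → [4,5,8]=1  [5,8,9]=3  [6,7,9]=1  [7,8,9]=3
  size 4 → [2,4,5,8]=1  [3,6,7,9]=1  [4,5,8,9]=4  [5,7,8,9]=6  [6,7,8,9]=4
  size 5 → [1,2,4,5,8]=1  [2,4,5,8,9]=5  [3,6,7,8,9]=5  [4,5,7,8,9]=10  [5,6,7,8,9]=10
  size 6 → [0,1,2,4,5,8]=1  [1,2,4,5,8,9]=6  [2,4,5,7,8,9]=15  [3,5,6,7,8,9]=15  [4,5,6,7,8,9]=20
  size 7 → [0,1,2,4,5,8,9]=7  [1,2,4,5,7,8,9]=21  [2,4,5,6,7,8,9]=35  [3,4,5,6,7,8,9]=35
  size 8 → [0,1,2,4,5,7,8,9]=28  [1,2,4,5,6,7,8,9]=56  [2,3,4,5,6,7,8,9]=70
  first=0(q) contributes 126
  first=3(u) contributes 84
|[w]| = 210

210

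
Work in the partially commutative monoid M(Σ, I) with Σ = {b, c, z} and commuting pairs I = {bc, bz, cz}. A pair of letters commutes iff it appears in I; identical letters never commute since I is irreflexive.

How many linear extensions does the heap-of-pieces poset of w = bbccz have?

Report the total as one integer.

30

piece 0:b — minimal
piece 1:b rests on {0:b}
piece 2:c — minimal
piece 3:c rests on {2:c}
piece 4:z — minimal
minimal pieces: {0:b, 2:c, 4:z}
ways to finish when only these pieces remain (= sum over removing one remaining piece with nothing left below it):
  1 left: {1}→1  {3}→1  {4}→1
  2 left: {0,1}→1  {1,3}→2  {1,4}→2  {2,3}→1  {3,4}→2
  3 left: {0,1,3}→3  {0,1,4}→3  {1,2,3}→3  {1,3,4}→6  {2,3,4}→3
  placing 0:b first → 12 extensions
  placing 2:c first → 12 extensions
  placing 4:z first → 6 extensions
total linear extensions = 30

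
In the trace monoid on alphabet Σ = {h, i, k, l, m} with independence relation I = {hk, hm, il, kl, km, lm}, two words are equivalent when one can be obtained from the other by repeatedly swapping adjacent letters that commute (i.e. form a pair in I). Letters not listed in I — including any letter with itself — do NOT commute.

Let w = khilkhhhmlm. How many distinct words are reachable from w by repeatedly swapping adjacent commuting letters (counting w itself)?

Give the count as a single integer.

651

#0=k has no predecessor
#1=h has no predecessor
#2=i depends on [0:k, 1:h]
#3=l depends on [1:h]
#4=k depends on [2:i]
#5=h depends on [2:i, 3:l]
#6=h depends on [5:h]
#7=h depends on [6:h]
#8=m depends on [2:i]
#9=l depends on [7:h]
#10=m depends on [8:m]
sources: [0:k, 1:h]
N(rest) = Σ N(rest − s) over sources s of rest; N(one piece) = 1:
  size 1 → [4]=1  [9]=1  [10]=1
  size 2 → [4,9]=2  [4,10]=2  [7,9]=1  [8,10]=1  [9,10]=2
  size 3 → [4,7,9]=3  [4,8,10]=3  [4,9,10]=6  [6,7,9]=1  [7,9,10]=3  [8,9,10]=3
  size 4 → [4,6,7,9]=4  [4,7,9,10]=12  [4,8,9,10]=12  [5,6,7,9]=1  [6,7,9,10]=4  [7,8,9,10]=6
  size 5 → [3,5,6,7,9]=1  [4,5,6,7,9]=5  [4,6,7,9,10]=20  [4,7,8,9,10]=30  [5,6,7,9,10]=5  [6,7,8,9,10]=10
  size 6 → [3,4,5,6,7,9]=6  [3,5,6,7,9,10]=6  [4,5,6,7,9,10]=30  [4,6,7,8,9,10]=60  [5,6,7,8,9,10]=15
  size 7 → [3,4,5,6,7,9,10]=42  [3,5,6,7,8,9,10]=21  [4,5,6,7,8,9,10]=105
  size 8 → [2,4,5,6,7,8,9,10]=105  [3,4,5,6,7,8,9,10]=168
  size 9 → [0,2,4,5,6,7,8,9,10]=105  [2,3,4,5,6,7,8,9,10]=273
  first=0(k) contributes 273
  first=1(h) contributes 378
|[w]| = 651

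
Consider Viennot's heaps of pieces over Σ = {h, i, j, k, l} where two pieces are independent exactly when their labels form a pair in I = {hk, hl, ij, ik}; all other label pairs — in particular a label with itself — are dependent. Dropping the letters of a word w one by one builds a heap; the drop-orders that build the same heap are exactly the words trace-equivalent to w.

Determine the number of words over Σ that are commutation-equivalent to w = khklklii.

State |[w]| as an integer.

6

piece 0:k — minimal
piece 1:h — minimal
piece 2:k rests on {0:k}
piece 3:l rests on {2:k}
piece 4:k rests on {3:l}
piece 5:l rests on {4:k}
piece 6:i rests on {1:h, 5:l}
piece 7:i rests on {6:i}
minimal pieces: {0:k, 1:h}
ways to finish when only these pieces remain (= sum over removing one remaining piece with nothing left below it):
  1 left: {7}→1
  2 left: {6,7}→1
  3 left: {1,6,7}→1  {5,6,7}→1
  4 left: {1,5,6,7}→2  {4,5,6,7}→1
  5 left: {1,4,5,6,7}→3  {3,4,5,6,7}→1
  6 left: {1,3,4,5,6,7}→4  {2,3,4,5,6,7}→1
  placing 0:k first → 5 extensions
  placing 1:h first → 1 extensions
total linear extensions = 6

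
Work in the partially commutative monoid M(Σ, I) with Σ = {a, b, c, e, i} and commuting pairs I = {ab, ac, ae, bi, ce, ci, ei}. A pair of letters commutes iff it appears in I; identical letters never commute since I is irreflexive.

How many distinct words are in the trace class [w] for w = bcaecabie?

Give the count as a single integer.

drop 0:b onto floor
drop 1:c onto {0:b}
drop 2:a onto floor
drop 3:e onto {0:b}
drop 4:c onto {1:c}
drop 5:a onto {2:a}
drop 6:b onto {3:e, 4:c}
drop 7:i onto {5:a}
drop 8:e onto {6:b}
ground layer = {0:b, 2:a}
drop-orders for the pieces not yet dropped (sum over which currently-grounded one goes next):
  1 to go: {7} 1  {8} 1
  2 to go: {5,7} 1  {6,8} 1  {7,8} 2
  3 to go: {2,5,7} 1  {3,6,8} 1  {4,6,8} 1  {5,7,8} 3  {6,7,8} 3
  4 to go: {1,4,6,8} 1  {2,5,7,8} 4  {3,4,6,8} 2  {3,6,7,8} 4  {4,6,7,8} 4  {5,6,7,8} 6
  5 to go: {1,3,4,6,8} 3  {1,4,6,7,8} 5  {2,5,6,7,8} 10  {3,4,6,7,8} 10  {3,5,6,7,8} 10  {4,5,6,7,8} 10
  6 to go: {0,1,3,4,6,8} 3  {1,3,4,6,7,8} 18  {1,4,5,6,7,8} 15  {2,3,5,6,7,8} 20  {2,4,5,6,7,8} 20  {3,4,5,6,7,8} 30
  7 to go: {0,1,3,4,6,7,8} 21  {1,2,4,5,6,7,8} 35  {1,3,4,5,6,7,8} 63  {2,3,4,5,6,7,8} 70
  if 0:b drops first: 168 orders
  if 2:a drops first: 84 orders
heap linearizations: 252

252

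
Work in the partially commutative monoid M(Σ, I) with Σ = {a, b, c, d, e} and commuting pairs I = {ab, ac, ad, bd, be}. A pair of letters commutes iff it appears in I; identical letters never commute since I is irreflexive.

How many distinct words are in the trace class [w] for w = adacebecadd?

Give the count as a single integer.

94

0(a) covers ∅
1(d) covers ∅
2(a) covers 0:a
3(c) covers 1:d
4(e) covers 2:a, 3:c
5(b) covers 3:c
6(e) covers 4:e
7(c) covers 5:b, 6:e
8(a) covers 6:e
9(d) covers 7:c
10(d) covers 9:d
floor of heap: 0:a, 1:d
completions by unplaced set U, small U first (add the entries for U minus each lowest piece of U):
  |U|=1: {8}:1  {10}:1
  |U|=2: {8,10}:2  {9,10}:1
  |U|=3: {7,9,10}:1  {8,9,10}:3
  |U|=4: {5,7,9,10}:1  {7,8,9,10}:4
  |U|=5: {5,7,8,9,10}:5  {6,7,8,9,10}:4
  |U|=6: {4,6,7,8,9,10}:4  {5,6,7,8,9,10}:9
  |U|=7: {2,4,6,7,8,9,10}:4  {4,5,6,7,8,9,10}:13
  |U|=8: {0,2,4,6,7,8,9,10}:4  {2,4,5,6,7,8,9,10}:17  {3,4,5,6,7,8,9,10}:13
  |U|=9: {0,2,4,5,6,7,8,9,10}:21  {1,3,4,5,6,7,8,9,10}:13  {2,3,4,5,6,7,8,9,10}:30
  start at 0(a): 43
  start at 1(d): 51
sum over floor = 94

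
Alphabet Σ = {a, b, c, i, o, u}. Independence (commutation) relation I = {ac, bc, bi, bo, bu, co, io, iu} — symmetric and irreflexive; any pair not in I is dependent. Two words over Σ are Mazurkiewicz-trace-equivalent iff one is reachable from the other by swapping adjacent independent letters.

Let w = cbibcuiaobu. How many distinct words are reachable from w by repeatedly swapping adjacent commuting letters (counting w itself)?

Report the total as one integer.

0(c) covers ∅
1(b) covers ∅
2(i) covers 0:c
3(b) covers 1:b
4(c) covers 2:i
5(u) covers 4:c
6(i) covers 4:c
7(a) covers 3:b, 5:u, 6:i
8(o) covers 7:a
9(b) covers 7:a
10(u) covers 8:o
floor of heap: 0:c, 1:b
completions by unplaced set U, small U first (add the entries for U minus each lowest piece of U):
  |U|=1: {9}:1  {10}:1
  |U|=2: {8,10}:1  {9,10}:2
  |U|=3: {8,9,10}:3
  |U|=4: {7,8,9,10}:3
  |U|=5: {3,7,8,9,10}:3  {5,7,8,9,10}:3  {6,7,8,9,10}:3
  |U|=6: {1,3,7,8,9,10}:3  {3,5,7,8,9,10}:6  {3,6,7,8,9,10}:6  {5,6,7,8,9,10}:6
  |U|=7: {1,3,5,7,8,9,10}:9  {1,3,6,7,8,9,10}:9  {3,5,6,7,8,9,10}:18  {4,5,6,7,8,9,10}:6
  |U|=8: {1,3,5,6,7,8,9,10}:36  {2,4,5,6,7,8,9,10}:6  {3,4,5,6,7,8,9,10}:24
  |U|=9: {0,2,4,5,6,7,8,9,10}:6  {1,3,4,5,6,7,8,9,10}:60  {2,3,4,5,6,7,8,9,10}:30
  start at 0(c): 90
  start at 1(b): 36
sum over floor = 126

126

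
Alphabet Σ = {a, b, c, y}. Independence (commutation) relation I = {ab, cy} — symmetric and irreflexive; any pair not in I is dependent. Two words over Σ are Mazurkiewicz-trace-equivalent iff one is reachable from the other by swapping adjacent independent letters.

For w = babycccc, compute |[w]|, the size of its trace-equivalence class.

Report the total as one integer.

15

piece 0:b — minimal
piece 1:a — minimal
piece 2:b rests on {0:b}
piece 3:y rests on {1:a, 2:b}
piece 4:c rests on {1:a, 2:b}
piece 5:c rests on {4:c}
piece 6:c rests on {5:c}
piece 7:c rests on {6:c}
minimal pieces: {0:b, 1:a}
ways to finish when only these pieces remain (= sum over removing one remaining piece with nothing left below it):
  1 left: {3}→1  {7}→1
  2 left: {3,7}→2  {6,7}→1
  3 left: {3,6,7}→3  {5,6,7}→1
  4 left: {3,5,6,7}→4  {4,5,6,7}→1
  5 left: {3,4,5,6,7}→5
  6 left: {1,3,4,5,6,7}→5  {2,3,4,5,6,7}→5
  placing 0:b first → 10 extensions
  placing 1:a first → 5 extensions
total linear extensions = 15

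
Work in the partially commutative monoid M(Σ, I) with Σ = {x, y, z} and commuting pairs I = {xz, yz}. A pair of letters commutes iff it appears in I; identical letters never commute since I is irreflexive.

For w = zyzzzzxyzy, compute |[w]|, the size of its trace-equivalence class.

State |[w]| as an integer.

210

piece 0:z — minimal
piece 1:y — minimal
piece 2:z rests on {0:z}
piece 3:z rests on {2:z}
piece 4:z rests on {3:z}
piece 5:z rests on {4:z}
piece 6:x rests on {1:y}
piece 7:y rests on {6:x}
piece 8:z rests on {5:z}
piece 9:y rests on {7:y}
minimal pieces: {0:z, 1:y}
ways to finish when only these pieces remain (= sum over removing one remaining piece with nothing left below it):
  1 left: {8}→1  {9}→1
  2 left: {5,8}→1  {7,9}→1  {8,9}→2
  3 left: {4,5,8}→1  {5,8,9}→3  {6,7,9}→1  {7,8,9}→3
  4 left: {1,6,7,9}→1  {3,4,5,8}→1  {4,5,8,9}→4  {5,7,8,9}→6  {6,7,8,9}→4
  5 left: {1,6,7,8,9}→5  {2,3,4,5,8}→1  {3,4,5,8,9}→5  {4,5,7,8,9}→10  {5,6,7,8,9}→10
  6 left: {0,2,3,4,5,8}→1  {1,5,6,7,8,9}→15  {2,3,4,5,8,9}→6  {3,4,5,7,8,9}→15  {4,5,6,7,8,9}→20
  7 left: {0,2,3,4,5,8,9}→7  {1,4,5,6,7,8,9}→35  {2,3,4,5,7,8,9}→21  {3,4,5,6,7,8,9}→35
  8 left: {0,2,3,4,5,7,8,9}→28  {1,3,4,5,6,7,8,9}→70  {2,3,4,5,6,7,8,9}→56
  placing 0:z first → 126 extensions
  placing 1:y first → 84 extensions
total linear extensions = 210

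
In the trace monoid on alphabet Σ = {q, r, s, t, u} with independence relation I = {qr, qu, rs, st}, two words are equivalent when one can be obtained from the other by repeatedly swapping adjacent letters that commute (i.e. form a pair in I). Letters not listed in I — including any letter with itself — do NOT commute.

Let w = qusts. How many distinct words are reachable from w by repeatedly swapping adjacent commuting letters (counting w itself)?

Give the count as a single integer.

6

0(q) covers ∅
1(u) covers ∅
2(s) covers 0:q, 1:u
3(t) covers 0:q, 1:u
4(s) covers 2:s
floor of heap: 0:q, 1:u
completions by unplaced set U, small U first (add the entries for U minus each lowest piece of U):
  |U|=1: {3}:1  {4}:1
  |U|=2: {2,4}:1  {3,4}:2
  |U|=3: {2,3,4}:3
  start at 0(q): 3
  start at 1(u): 3
sum over floor = 6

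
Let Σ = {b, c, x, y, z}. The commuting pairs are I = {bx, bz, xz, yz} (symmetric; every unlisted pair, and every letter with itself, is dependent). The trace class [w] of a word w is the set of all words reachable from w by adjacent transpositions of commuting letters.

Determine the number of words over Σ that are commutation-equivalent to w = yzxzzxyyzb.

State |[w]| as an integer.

210

0(y) covers ∅
1(z) covers ∅
2(x) covers 0:y
3(z) covers 1:z
4(z) covers 3:z
5(x) covers 2:x
6(y) covers 5:x
7(y) covers 6:y
8(z) covers 4:z
9(b) covers 7:y
floor of heap: 0:y, 1:z
completions by unplaced set U, small U first (add the entries for U minus each lowest piece of U):
  |U|=1: {8}:1  {9}:1
  |U|=2: {4,8}:1  {7,9}:1  {8,9}:2
  |U|=3: {3,4,8}:1  {4,8,9}:3  {6,7,9}:1  {7,8,9}:3
  |U|=4: {1,3,4,8}:1  {3,4,8,9}:4  {4,7,8,9}:6  {5,6,7,9}:1  {6,7,8,9}:4
  |U|=5: {1,3,4,8,9}:5  {2,5,6,7,9}:1  {3,4,7,8,9}:10  {4,6,7,8,9}:10  {5,6,7,8,9}:5
  |U|=6: {0,2,5,6,7,9}:1  {1,3,4,7,8,9}:15  {2,5,6,7,8,9}:6  {3,4,6,7,8,9}:20  {4,5,6,7,8,9}:15
  |U|=7: {0,2,5,6,7,8,9}:7  {1,3,4,6,7,8,9}:35  {2,4,5,6,7,8,9}:21  {3,4,5,6,7,8,9}:35
  |U|=8: {0,2,4,5,6,7,8,9}:28  {1,3,4,5,6,7,8,9}:70  {2,3,4,5,6,7,8,9}:56
  start at 0(y): 126
  start at 1(z): 84
sum over floor = 210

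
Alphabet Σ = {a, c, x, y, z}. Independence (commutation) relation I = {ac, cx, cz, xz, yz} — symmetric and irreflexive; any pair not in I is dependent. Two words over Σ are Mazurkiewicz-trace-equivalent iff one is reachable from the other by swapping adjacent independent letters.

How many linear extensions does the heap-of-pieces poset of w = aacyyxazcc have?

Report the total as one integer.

30

0(a) covers ∅
1(a) covers 0:a
2(c) covers ∅
3(y) covers 1:a, 2:c
4(y) covers 3:y
5(x) covers 4:y
6(a) covers 5:x
7(z) covers 6:a
8(c) covers 4:y
9(c) covers 8:c
floor of heap: 0:a, 2:c
completions by unplaced set U, small U first (add the entries for U minus each lowest piece of U):
  |U|=1: {7}:1  {9}:1
  |U|=2: {6,7}:1  {7,9}:2  {8,9}:1
  |U|=3: {5,6,7}:1  {6,7,9}:3  {7,8,9}:3
  |U|=4: {5,6,7,9}:4  {6,7,8,9}:6
  |U|=5: {5,6,7,8,9}:10
  |U|=6: {4,5,6,7,8,9}:10
  |U|=7: {3,4,5,6,7,8,9}:10
  |U|=8: {1,3,4,5,6,7,8,9}:10  {2,3,4,5,6,7,8,9}:10
  start at 0(a): 20
  start at 2(c): 10
sum over floor = 30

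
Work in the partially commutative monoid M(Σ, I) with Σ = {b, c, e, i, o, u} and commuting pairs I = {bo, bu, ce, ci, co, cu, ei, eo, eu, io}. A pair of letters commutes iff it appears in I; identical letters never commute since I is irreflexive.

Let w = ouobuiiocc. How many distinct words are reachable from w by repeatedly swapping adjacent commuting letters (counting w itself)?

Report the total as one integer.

drop 0:o onto floor
drop 1:u onto {0:o}
drop 2:o onto {1:u}
drop 3:b onto floor
drop 4:u onto {2:o}
drop 5:i onto {3:b, 4:u}
drop 6:i onto {5:i}
drop 7:o onto {4:u}
drop 8:c onto {3:b}
drop 9:c onto {8:c}
ground layer = {0:o, 3:b}
drop-orders for the pieces not yet dropped (sum over which currently-grounded one goes next):
  1 to go: {6} 1  {7} 1  {9} 1
  2 to go: {5,6} 1  {6,7} 2  {6,9} 2  {7,9} 2  {8,9} 1
  3 to go: {5,6,7} 3  {5,6,9} 3  {6,7,9} 6  {6,8,9} 3  {7,8,9} 3
  4 to go: {4,5,6,7} 3  {5,6,7,9} 12  {5,6,8,9} 6  {6,7,8,9} 12
  5 to go: {2,4,5,6,7} 3  {3,5,6,8,9} 6  {4,5,6,7,9} 15  {5,6,7,8,9} 30
  6 to go: {1,2,4,5,6,7} 3  {2,4,5,6,7,9} 18  {3,5,6,7,8,9} 36  {4,5,6,7,8,9} 45
  7 to go: {0,1,2,4,5,6,7} 3  {1,2,4,5,6,7,9} 21  {2,4,5,6,7,8,9} 63  {3,4,5,6,7,8,9} 81
  8 to go: {0,1,2,4,5,6,7,9} 24  {1,2,4,5,6,7,8,9} 84  {2,3,4,5,6,7,8,9} 144
  if 0:o drops first: 228 orders
  if 3:b drops first: 108 orders
heap linearizations: 336

336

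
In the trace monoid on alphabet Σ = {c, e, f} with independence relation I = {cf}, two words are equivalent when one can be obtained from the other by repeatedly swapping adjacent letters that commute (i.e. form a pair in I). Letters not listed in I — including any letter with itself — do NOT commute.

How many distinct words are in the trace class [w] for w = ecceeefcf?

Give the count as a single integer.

0(e) covers ∅
1(c) covers 0:e
2(c) covers 1:c
3(e) covers 2:c
4(e) covers 3:e
5(e) covers 4:e
6(f) covers 5:e
7(c) covers 5:e
8(f) covers 6:f
floor of heap: 0:e
completions by unplaced set U, small U first (add the entries for U minus each lowest piece of U):
  |U|=1: {7}:1  {8}:1
  |U|=2: {6,8}:1  {7,8}:2
  |U|=3: {6,7,8}:3
  |U|=4: {5,6,7,8}:3
  |U|=5: {4,5,6,7,8}:3
  |U|=6: {3,4,5,6,7,8}:3
  |U|=7: {2,3,4,5,6,7,8}:3
  start at 0(e): 3

3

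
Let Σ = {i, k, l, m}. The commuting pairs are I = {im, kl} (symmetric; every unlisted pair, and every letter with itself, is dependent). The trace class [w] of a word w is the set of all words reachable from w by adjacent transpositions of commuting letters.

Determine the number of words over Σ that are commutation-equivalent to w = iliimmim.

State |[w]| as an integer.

0(i) covers ∅
1(l) covers 0:i
2(i) covers 1:l
3(i) covers 2:i
4(m) covers 1:l
5(m) covers 4:m
6(i) covers 3:i
7(m) covers 5:m
floor of heap: 0:i
completions by unplaced set U, small U first (add the entries for U minus each lowest piece of U):
  |U|=1: {6}:1  {7}:1
  |U|=2: {3,6}:1  {5,7}:1  {6,7}:2
  |U|=3: {2,3,6}:1  {3,6,7}:3  {4,5,7}:1  {5,6,7}:3
  |U|=4: {2,3,6,7}:4  {3,5,6,7}:6  {4,5,6,7}:4
  |U|=5: {2,3,5,6,7}:10  {3,4,5,6,7}:10
  |U|=6: {2,3,4,5,6,7}:20
  start at 0(i): 20

20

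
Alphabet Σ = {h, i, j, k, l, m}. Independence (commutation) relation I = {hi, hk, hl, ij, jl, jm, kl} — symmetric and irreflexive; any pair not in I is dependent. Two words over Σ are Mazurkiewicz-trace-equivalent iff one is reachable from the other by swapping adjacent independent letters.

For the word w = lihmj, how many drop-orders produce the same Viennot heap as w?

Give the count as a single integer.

9

piece 0:l — minimal
piece 1:i rests on {0:l}
piece 2:h — minimal
piece 3:m rests on {1:i, 2:h}
piece 4:j rests on {2:h}
minimal pieces: {0:l, 2:h}
ways to finish when only these pieces remain (= sum over removing one remaining piece with nothing left below it):
  1 left: {3}→1  {4}→1
  2 left: {1,3}→1  {3,4}→2
  3 left: {0,1,3}→1  {1,3,4}→3  {2,3,4}→2
  placing 0:l first → 5 extensions
  placing 2:h first → 4 extensions
total linear extensions = 9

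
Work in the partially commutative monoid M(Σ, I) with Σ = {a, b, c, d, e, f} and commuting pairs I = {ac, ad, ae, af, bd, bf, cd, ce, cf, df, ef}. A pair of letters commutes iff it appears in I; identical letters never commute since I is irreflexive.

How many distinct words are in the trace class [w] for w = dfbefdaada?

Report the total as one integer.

piece 0:d — minimal
piece 1:f — minimal
piece 2:b — minimal
piece 3:e rests on {0:d, 2:b}
piece 4:f rests on {1:f}
piece 5:d rests on {3:e}
piece 6:a rests on {2:b}
piece 7:a rests on {6:a}
piece 8:d rests on {5:d}
piece 9:a rests on {7:a}
minimal pieces: {0:d, 1:f, 2:b}
ways to finish when only these pieces remain (= sum over removing one remaining piece with nothing left below it):
  1 left: {4}→1  {8}→1  {9}→1
  2 left: {1,4}→1  {4,8}→2  {4,9}→2  {5,8}→1  {7,9}→1  {8,9}→2
  3 left: {1,4,8}→3  {1,4,9}→3  {3,5,8}→1  {4,5,8}→3  {4,7,9}→3  {4,8,9}→6  {5,8,9}→3  {6,7,9}→1  {7,8,9}→3
  4 left: {0,3,5,8}→1  {1,4,5,8}→6  {1,4,7,9}→6  {1,4,8,9}→12  {3,4,5,8}→4  {3,5,8,9}→4  {4,5,8,9}→12  {4,6,7,9}→4  {4,7,8,9}→12  {5,7,8,9}→6  {6,7,8,9}→4
  5 left: {0,3,4,5,8}→5  {0,3,5,8,9}→5  {1,3,4,5,8}→10  {1,4,5,8,9}→30  {1,4,6,7,9}→10  {1,4,7,8,9}→30  {3,4,5,8,9}→20  {3,5,7,8,9}→10  {4,5,7,8,9}→30  {4,6,7,8,9}→20  {5,6,7,8,9}→10
  6 left: {0,1,3,4,5,8}→15  {0,3,4,5,8,9}→30  {0,3,5,7,8,9}→15  {1,3,4,5,8,9}→60  {1,4,5,7,8,9}→90  {1,4,6,7,8,9}→60  {3,4,5,7,8,9}→60  {3,5,6,7,8,9}→20  {4,5,6,7,8,9}→60
  7 left: {0,1,3,4,5,8,9}→105  {0,3,4,5,7,8,9}→105  {0,3,5,6,7,8,9}→35  {1,3,4,5,7,8,9}→210  {1,4,5,6,7,8,9}→210  {2,3,5,6,7,8,9}→20  {3,4,5,6,7,8,9}→140
  8 left: {0,1,3,4,5,7,8,9}→420  {0,2,3,5,6,7,8,9}→55  {0,3,4,5,6,7,8,9}→280  {1,3,4,5,6,7,8,9}→560  {2,3,4,5,6,7,8,9}→160
  placing 0:d first → 720 extensions
  placing 1:f first → 495 extensions
  placing 2:b first → 1260 extensions
total linear extensions = 2475

2475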